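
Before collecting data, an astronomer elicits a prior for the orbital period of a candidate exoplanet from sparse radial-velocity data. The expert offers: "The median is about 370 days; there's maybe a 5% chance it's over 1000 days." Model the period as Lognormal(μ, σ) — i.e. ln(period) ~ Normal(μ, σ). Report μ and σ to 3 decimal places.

If T ~ Lognormal(μ,σ) then ln T ~ Normal(μ,σ), so the p-quantile of ln T is μ + z_p·σ.
ln(370) = 5.914 and ln(1000) = 6.908; z_{0.5} = 0, z_{0.95} = 1.645.
σ = (6.908 − 5.914)/(1.645 − (0)) = 0.604.
μ = 5.914 − (0)·0.604 = 5.914.

μ ≈ 5.914, σ ≈ 0.604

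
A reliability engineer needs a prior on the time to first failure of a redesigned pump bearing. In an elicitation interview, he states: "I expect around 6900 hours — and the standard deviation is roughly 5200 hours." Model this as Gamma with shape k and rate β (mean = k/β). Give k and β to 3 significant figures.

For Gamma(k, rate β): mean = k/β, variance = k/β², so CV = 1/√k.
CV = SD/mean = 5200/6900 = 0.7536, hence k = 1/CV² = 1.76.
Then β = k/mean = 1.76/6900 = 0.000255.

k ≈ 1.76, β ≈ 0.000255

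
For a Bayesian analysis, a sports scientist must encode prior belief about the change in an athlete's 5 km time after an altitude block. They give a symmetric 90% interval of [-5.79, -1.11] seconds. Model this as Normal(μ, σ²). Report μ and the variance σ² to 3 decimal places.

μ = -3.450, σ² = 2.024

A symmetric 90% interval runs μ ± z·σ with z = 1.645.
Half-width = 2.34, so σ = 2.34/1.645 = 1.4226 and σ² = 2.024.
μ is the interval midpoint, -3.450.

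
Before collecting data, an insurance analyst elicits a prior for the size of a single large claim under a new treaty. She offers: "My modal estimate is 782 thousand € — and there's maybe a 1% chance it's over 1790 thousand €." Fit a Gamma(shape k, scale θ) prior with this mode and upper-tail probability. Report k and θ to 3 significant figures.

Gamma(k,θ) with k>1 has mode (k−1)θ, so θ = 782/(k−1).
Need P(X < 1790) = 0.99 with θ tied to k this way. Start at k = 2, θ = 782: P(X<1790) ≈ 0.667.
Too low — raise k to concentrate. Iterating converges to k ≈ 7.97.
Then θ = 782/(7.97−1) ≈ 112.

k ≈ 7.97, θ ≈ 112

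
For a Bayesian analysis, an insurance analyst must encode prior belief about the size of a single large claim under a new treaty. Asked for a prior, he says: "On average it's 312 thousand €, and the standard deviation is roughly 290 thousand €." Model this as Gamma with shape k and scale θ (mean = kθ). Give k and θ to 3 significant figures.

For Gamma(k, scale θ): mean = kθ, variance = kθ², so CV = 1/√k.
CV = SD/mean = 290/312 = 0.9295, hence k = 1/CV² = 1.16.
Then θ = mean/k = 312/1.16 = 270.

k ≈ 1.16, θ ≈ 270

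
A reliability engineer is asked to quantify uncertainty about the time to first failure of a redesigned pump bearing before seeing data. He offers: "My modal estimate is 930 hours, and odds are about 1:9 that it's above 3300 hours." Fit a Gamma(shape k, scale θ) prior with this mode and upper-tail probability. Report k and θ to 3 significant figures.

Gamma(k,θ) with k>1 has mode (k−1)θ, so θ = 930/(k−1).
Need P(X < 3300) = 0.9 with θ tied to k this way. Start at k = 2, θ = 930: P(X<3300) ≈ 0.869.
Too low — raise k to concentrate. Iterating converges to k ≈ 2.16.
Then θ = 930/(2.16−1) ≈ 798.

k ≈ 2.16, θ ≈ 798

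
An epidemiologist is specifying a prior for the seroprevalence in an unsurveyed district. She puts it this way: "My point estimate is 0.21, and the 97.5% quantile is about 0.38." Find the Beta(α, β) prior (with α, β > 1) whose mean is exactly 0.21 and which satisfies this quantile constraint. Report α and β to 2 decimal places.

α ≈ 5.60, β ≈ 21.08

With mean 0.21 fixed, write α = 0.21s, β = 0.79s where s = α+β.
Need P(θ < 0.38) = 0.975 under Beta(0.21s, 0.79s). Normal approximation: (q−m)/√(m(1−m)/s) ≈ z_{0.975} = 1.96, so s ≈ 0.21·0.79·(1.96)²/(0.38−0.21)² = 22.1.
At s = 22.1: P(θ<0.38) ≈ 0.964. Adjusting to match 0.975 gives s ≈ 26.68.
So α = 0.21·26.68 ≈ 5.60, β = 0.79·26.68 ≈ 21.08.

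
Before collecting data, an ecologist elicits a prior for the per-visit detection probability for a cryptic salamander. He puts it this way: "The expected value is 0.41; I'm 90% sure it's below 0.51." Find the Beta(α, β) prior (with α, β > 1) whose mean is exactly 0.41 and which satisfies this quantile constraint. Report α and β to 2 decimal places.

With mean 0.41 fixed, write α = 0.41s, β = 0.59s where s = α+β.
Need P(θ < 0.51) = 0.9 under Beta(0.41s, 0.59s). Normal approximation: (q−m)/√(m(1−m)/s) ≈ z_{0.9} = 1.28, so s ≈ 0.41·0.59·(1.28)²/(0.51−0.41)² = 39.7.
At s = 39.7: P(θ<0.51) ≈ 0.899. Adjusting to match 0.9 gives s ≈ 40.16.
So α = 0.41·40.16 ≈ 16.47, β = 0.59·40.16 ≈ 23.69.

α ≈ 16.47, β ≈ 23.69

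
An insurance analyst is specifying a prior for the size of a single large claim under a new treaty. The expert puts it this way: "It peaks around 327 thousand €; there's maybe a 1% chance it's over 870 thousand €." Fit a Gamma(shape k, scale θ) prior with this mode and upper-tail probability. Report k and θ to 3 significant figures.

k ≈ 5.83, θ ≈ 67.6

Gamma(k,θ) with k>1 has mode (k−1)θ, so θ = 327/(k−1).
Need P(X < 870) = 0.99 with θ tied to k this way. Start at k = 2, θ = 327: P(X<870) ≈ 0.744.
Too low — raise k to concentrate. Iterating converges to k ≈ 5.83.
Then θ = 327/(5.83−1) ≈ 67.6.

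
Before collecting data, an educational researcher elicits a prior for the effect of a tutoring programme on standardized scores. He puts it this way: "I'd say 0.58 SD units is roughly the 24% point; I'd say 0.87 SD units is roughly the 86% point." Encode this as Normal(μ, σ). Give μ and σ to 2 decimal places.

The p-quantile of Normal(μ,σ) is μ + z_p·σ, with z_{0.24} = -0.7063 and z_{0.86} = 1.08.
Eliminate σ: μ = (z₂·x₁ − z₁·x₂)/(z₂ − z₁) = (1.08·0.58 − (-0.7063)·0.87)/1.787 = 0.69.
Then σ = (x₂ − x₁)/(z₂ − z₁) = (0.87 − 0.58)/1.787 = 0.16.

μ = 0.69, σ = 0.16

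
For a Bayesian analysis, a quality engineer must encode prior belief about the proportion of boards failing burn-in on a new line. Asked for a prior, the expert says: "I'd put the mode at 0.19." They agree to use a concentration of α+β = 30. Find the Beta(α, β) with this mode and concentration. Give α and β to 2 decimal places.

For α,β > 1 the Beta mode is (α−1)/(α+β−2). With α+β = 30, the mode is (α−1)/28.
Set (α−1)/28 = 0.19 → α = 1 + 0.19·28 = 6.32.
β = 30 − α = 23.68.

α = 6.32, β = 23.68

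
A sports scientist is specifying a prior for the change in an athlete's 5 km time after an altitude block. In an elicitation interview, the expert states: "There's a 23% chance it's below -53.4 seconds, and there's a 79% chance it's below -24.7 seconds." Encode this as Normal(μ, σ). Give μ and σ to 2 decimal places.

The p-quantile of Normal(μ,σ) is μ + z_p·σ, with z_{0.23} = -0.7388 and z_{0.79} = 0.8064.
Eliminate σ: μ = (z₂·x₁ − z₁·x₂)/(z₂ − z₁) = (0.8064·-53.4 − (-0.7388)·-24.7)/1.545 = -39.68.
Then σ = (x₂ − x₁)/(z₂ − z₁) = (-24.7 − -53.4)/1.545 = 18.57.

μ = -39.68, σ = 18.57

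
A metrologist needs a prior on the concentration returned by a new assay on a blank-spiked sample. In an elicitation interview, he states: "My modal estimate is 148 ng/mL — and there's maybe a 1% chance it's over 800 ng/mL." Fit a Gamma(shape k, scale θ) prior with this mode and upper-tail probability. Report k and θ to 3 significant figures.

Gamma(k,θ) with k>1 has mode (k−1)θ, so θ = 148/(k−1).
Need P(X < 800) = 0.99 with θ tied to k this way. Start at k = 2, θ = 148: P(X<800) ≈ 0.971.
Too low — raise k to concentrate. Iterating converges to k ≈ 2.34.
Then θ = 148/(2.34−1) ≈ 110.

k ≈ 2.34, θ ≈ 110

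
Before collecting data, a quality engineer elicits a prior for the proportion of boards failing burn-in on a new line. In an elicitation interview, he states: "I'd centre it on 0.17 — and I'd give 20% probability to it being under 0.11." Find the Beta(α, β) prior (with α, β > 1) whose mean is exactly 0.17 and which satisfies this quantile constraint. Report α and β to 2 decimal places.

α ≈ 4.90, β ≈ 23.91

With mean 0.17 fixed, write α = 0.17s, β = 0.83s where s = α+β.
Need P(θ < 0.11) = 0.2 under Beta(0.17s, 0.83s). Normal approximation: (q−m)/√(m(1−m)/s) ≈ z_{0.2} = -0.842, so s ≈ 0.17·0.83·(-0.842)²/(0.11−0.17)² = 27.8.
At s = 27.8: P(θ<0.11) ≈ 0.206. Adjusting to match 0.2 gives s ≈ 28.80.
So α = 0.17·28.80 ≈ 4.90, β = 0.83·28.80 ≈ 23.91.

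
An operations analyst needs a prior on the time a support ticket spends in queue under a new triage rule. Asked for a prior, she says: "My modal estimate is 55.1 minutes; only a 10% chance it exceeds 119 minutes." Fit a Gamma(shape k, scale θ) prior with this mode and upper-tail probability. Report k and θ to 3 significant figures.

Gamma(k,θ) with k>1 has mode (k−1)θ, so θ = 55.1/(k−1).
Need P(X < 119) = 0.9 with θ tied to k this way. Start at k = 2, θ = 55.1: P(X<119) ≈ 0.636.
Too low — raise k to concentrate. Iterating converges to k ≈ 4.24.
Then θ = 55.1/(4.24−1) ≈ 17.

k ≈ 4.24, θ ≈ 17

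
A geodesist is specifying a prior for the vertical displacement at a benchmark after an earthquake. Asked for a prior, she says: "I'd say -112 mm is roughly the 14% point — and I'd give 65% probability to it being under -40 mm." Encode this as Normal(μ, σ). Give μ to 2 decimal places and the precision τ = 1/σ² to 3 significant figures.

For Normal(μ,σ), the p-quantile is μ + z_p·σ. Here z_{0.14} = -1.08, z_{0.65} = 0.3853.
So -112 = μ − 1.08σ and -40 = μ + 0.3853σ.
Subtracting: σ = (-40 − -112)/(0.3853 − (-1.08)) = 49.13.
Then μ = -112 − (-1.08)·49.13 = -58.93.
Precision τ = 1/σ² = 1/49.13² = 0.000414.

μ = -58.93, τ = 0.000414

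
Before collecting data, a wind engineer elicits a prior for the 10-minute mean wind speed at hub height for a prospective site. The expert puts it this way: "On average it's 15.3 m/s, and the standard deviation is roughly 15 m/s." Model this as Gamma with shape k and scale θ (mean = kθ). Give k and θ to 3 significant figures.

k ≈ 1.04, θ ≈ 14.7

For Gamma(k, scale θ): mean = kθ, variance = kθ², so CV = 1/√k.
CV = SD/mean = 15/15.3 = 0.9804, hence k = 1/CV² = 1.04.
Then θ = mean/k = 15.3/1.04 = 14.7.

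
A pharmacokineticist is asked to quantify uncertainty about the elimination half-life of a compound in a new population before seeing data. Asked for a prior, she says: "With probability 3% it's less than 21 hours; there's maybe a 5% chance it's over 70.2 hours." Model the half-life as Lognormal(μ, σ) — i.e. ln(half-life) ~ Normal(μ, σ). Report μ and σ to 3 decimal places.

If T ~ Lognormal(μ,σ) then ln T ~ Normal(μ,σ), so the p-quantile of ln T is μ + z_p·σ.
ln(21) = 3.045 and ln(70.2) = 4.251; z_{0.03} = -1.881, z_{0.95} = 1.645.
σ = (4.251 − 3.045)/(1.645 − (-1.881)) = 0.342.
μ = 3.045 − (-1.881)·0.342 = 3.688.

μ ≈ 3.688, σ ≈ 0.342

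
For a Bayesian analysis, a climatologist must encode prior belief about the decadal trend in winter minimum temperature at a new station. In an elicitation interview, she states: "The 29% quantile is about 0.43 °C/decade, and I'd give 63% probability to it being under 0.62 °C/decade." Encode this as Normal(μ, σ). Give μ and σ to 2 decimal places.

The p-quantile of Normal(μ,σ) is μ + z_p·σ, with z_{0.29} = -0.5534 and z_{0.63} = 0.3319.
Eliminate σ: μ = (z₂·x₁ − z₁·x₂)/(z₂ − z₁) = (0.3319·0.43 − (-0.5534)·0.62)/0.8852 = 0.55.
Then σ = (x₂ − x₁)/(z₂ − z₁) = (0.62 − 0.43)/0.8852 = 0.21.

μ = 0.55, σ = 0.21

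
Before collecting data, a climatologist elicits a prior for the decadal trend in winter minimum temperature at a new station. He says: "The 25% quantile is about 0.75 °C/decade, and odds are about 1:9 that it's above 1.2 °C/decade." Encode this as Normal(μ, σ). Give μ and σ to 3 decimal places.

μ = 0.905, σ = 0.230

For Normal(μ,σ), the p-quantile is μ + z_p·σ. Here z_{0.25} = -0.6745, z_{0.9} = 1.282.
So 0.75 = μ − 0.6745σ and 1.2 = μ + 1.282σ.
Subtracting: σ = (1.2 − 0.75)/(1.282 − (-0.6745)) = 0.230.
Then μ = 0.75 − (-0.6745)·0.230 = 0.905.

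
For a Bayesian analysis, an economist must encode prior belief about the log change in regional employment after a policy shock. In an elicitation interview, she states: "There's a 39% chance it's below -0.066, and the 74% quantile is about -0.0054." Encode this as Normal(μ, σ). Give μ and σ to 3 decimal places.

μ = -0.048, σ = 0.066

The p-quantile of Normal(μ,σ) is μ + z_p·σ, with z_{0.39} = -0.2793 and z_{0.74} = 0.6433.
Eliminate σ: μ = (z₂·x₁ − z₁·x₂)/(z₂ − z₁) = (0.6433·-0.066 − (-0.2793)·-0.0054)/0.9227 = -0.048.
Then σ = (x₂ − x₁)/(z₂ − z₁) = (-0.0054 − -0.066)/0.9227 = 0.066.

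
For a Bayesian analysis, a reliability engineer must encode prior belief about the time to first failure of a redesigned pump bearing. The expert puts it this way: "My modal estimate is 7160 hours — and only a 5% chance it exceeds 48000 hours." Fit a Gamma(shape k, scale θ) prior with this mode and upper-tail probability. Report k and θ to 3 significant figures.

k ≈ 1.61, θ ≈ 11700

Gamma(k,θ) with k>1 has mode (k−1)θ, so θ = 7160/(k−1).
Need P(X < 48000) = 0.95 with θ tied to k this way. Start at k = 2, θ = 7160: P(X<48000) ≈ 0.991.
Too high — lower k to spread out. Iterating converges to k ≈ 1.61.
Then θ = 7160/(1.61−1) ≈ 11700.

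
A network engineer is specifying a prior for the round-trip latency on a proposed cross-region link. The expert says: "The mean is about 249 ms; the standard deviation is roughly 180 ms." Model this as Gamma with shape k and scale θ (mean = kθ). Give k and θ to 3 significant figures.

For Gamma(k, scale θ): mean = kθ, variance = kθ², so CV = 1/√k.
CV = SD/mean = 180/249 = 0.7229, hence k = 1/CV² = 1.91.
Then θ = mean/k = 249/1.91 = 130.

k ≈ 1.91, θ ≈ 130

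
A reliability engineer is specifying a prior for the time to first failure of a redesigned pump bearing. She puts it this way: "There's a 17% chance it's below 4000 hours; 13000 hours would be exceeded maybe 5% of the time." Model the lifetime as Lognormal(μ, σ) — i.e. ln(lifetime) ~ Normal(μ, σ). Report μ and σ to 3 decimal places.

If T ~ Lognormal(μ,σ) then ln T ~ Normal(μ,σ), so the p-quantile of ln T is μ + z_p·σ.
ln(4000) = 8.294 and ln(13000) = 9.473; z_{0.17} = -0.9542, z_{0.95} = 1.645.
σ = (9.473 − 8.294)/(1.645 − (-0.9542)) = 0.453.
μ = 8.294 − (-0.9542)·0.453 = 8.727.

μ ≈ 8.727, σ ≈ 0.453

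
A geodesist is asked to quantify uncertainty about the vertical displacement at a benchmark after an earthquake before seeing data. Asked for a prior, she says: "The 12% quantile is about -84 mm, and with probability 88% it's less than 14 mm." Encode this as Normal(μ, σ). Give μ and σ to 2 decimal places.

μ = -35.00, σ = 41.70

The p-quantile of Normal(μ,σ) is μ + z_p·σ, with z_{0.12} = -1.175 and z_{0.88} = 1.175.
Eliminate σ: μ = (z₂·x₁ − z₁·x₂)/(z₂ − z₁) = (1.175·-84 − (-1.175)·14)/2.35 = -35.00.
Then σ = (x₂ − x₁)/(z₂ − z₁) = (14 − -84)/2.35 = 41.70.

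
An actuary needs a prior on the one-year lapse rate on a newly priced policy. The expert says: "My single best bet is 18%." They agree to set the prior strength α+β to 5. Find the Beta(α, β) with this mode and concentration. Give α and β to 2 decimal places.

α = 1.54, β = 3.46

For α,β > 1 the Beta mode is (α−1)/(α+β−2). With α+β = 5, the mode is (α−1)/3.
Set (α−1)/3 = 0.18 → α = 1 + 0.18·3 = 1.54.
β = 5 − α = 3.46.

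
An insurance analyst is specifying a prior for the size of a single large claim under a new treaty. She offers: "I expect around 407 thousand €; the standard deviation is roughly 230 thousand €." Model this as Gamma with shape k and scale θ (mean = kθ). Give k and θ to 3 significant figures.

k ≈ 3.13, θ ≈ 130

For Gamma(k, scale θ): mean = kθ, variance = kθ², so CV = 1/√k.
CV = SD/mean = 230/407 = 0.5651, hence k = 1/CV² = 3.13.
Then θ = mean/k = 407/3.13 = 130.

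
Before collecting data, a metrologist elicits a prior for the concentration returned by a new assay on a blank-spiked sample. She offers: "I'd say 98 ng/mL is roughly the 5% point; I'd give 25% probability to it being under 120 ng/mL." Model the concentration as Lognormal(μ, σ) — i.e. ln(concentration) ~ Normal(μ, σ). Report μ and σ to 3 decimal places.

If T ~ Lognormal(μ,σ) then ln T ~ Normal(μ,σ), so the p-quantile of ln T is μ + z_p·σ.
ln(98) = 4.585 and ln(120) = 4.787; z_{0.05} = -1.645, z_{0.25} = -0.6745.
σ = (4.787 − 4.585)/(-0.6745 − (-1.645)) = 0.209.
μ = 4.585 − (-1.645)·0.209 = 4.928.

μ ≈ 4.928, σ ≈ 0.209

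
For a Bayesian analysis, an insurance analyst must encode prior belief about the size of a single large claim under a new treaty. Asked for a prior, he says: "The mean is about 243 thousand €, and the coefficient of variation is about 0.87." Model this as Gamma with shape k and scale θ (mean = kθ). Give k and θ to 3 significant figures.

k ≈ 1.32, θ ≈ 184

For Gamma(k, scale θ): mean = kθ, variance = kθ², so CV = 1/√k.
CV = 0.87, hence k = 1/CV² = 1.32.
Then θ = mean/k = 243/1.32 = 184.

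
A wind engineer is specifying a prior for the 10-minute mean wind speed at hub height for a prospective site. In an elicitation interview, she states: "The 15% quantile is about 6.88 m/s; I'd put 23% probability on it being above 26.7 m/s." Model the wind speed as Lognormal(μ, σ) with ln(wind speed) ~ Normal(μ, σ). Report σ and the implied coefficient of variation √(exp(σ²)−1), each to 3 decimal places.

σ ≈ 0.764, CV ≈ 0.890

If T ~ Lognormal(μ,σ) then ln T ~ Normal(μ,σ), so the p-quantile of ln T is μ + z_p·σ.
ln(6.88) = 1.929 and ln(26.7) = 3.285; z_{0.15} = -1.036, z_{0.77} = 0.7388.
σ = (3.285 − 1.929)/(0.7388 − (-1.036)) = 0.764.
μ = 1.929 − (-1.036)·0.764 = 2.720.
CV = √(exp(σ²)−1) = √(exp(0.5835)−1) = 0.890.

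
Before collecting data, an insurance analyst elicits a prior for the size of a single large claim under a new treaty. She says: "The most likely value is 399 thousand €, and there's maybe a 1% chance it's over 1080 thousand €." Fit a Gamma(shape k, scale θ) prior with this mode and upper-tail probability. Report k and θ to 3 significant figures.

Gamma(k,θ) with k>1 has mode (k−1)θ, so θ = 399/(k−1).
Need P(X < 1080) = 0.99 with θ tied to k this way. Start at k = 2, θ = 399: P(X<1080) ≈ 0.753.
Too low — raise k to concentrate. Iterating converges to k ≈ 5.65.
Then θ = 399/(5.65−1) ≈ 85.8.

k ≈ 5.65, θ ≈ 85.8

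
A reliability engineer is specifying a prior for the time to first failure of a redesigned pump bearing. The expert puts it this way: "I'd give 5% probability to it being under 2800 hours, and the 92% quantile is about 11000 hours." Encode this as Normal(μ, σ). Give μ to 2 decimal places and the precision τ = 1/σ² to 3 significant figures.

For Normal(μ,σ), the p-quantile is μ + z_p·σ. Here z_{0.05} = -1.645, z_{0.92} = 1.405.
So 2800 = μ − 1.645σ and 11000 = μ + 1.405σ.
Subtracting: σ = (11000 − 2800)/(1.405 − (-1.645)) = 2688.59.
Then μ = 2800 − (-1.645)·2688.59 = 7222.34.
Precision τ = 1/σ² = 1/2689² = 1.38e-07.

μ = 7222.34, τ = 1.38e-07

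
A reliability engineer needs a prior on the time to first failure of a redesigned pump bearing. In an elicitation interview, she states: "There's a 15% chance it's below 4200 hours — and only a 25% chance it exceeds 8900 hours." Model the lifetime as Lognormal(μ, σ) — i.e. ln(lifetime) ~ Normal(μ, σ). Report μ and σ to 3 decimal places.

μ ≈ 8.798, σ ≈ 0.439

If T ~ Lognormal(μ,σ) then ln T ~ Normal(μ,σ), so the p-quantile of ln T is μ + z_p·σ.
ln(4200) = 8.343 and ln(8900) = 9.094; z_{0.15} = -1.036, z_{0.75} = 0.6745.
σ = (9.094 − 8.343)/(0.6745 − (-1.036)) = 0.439.
μ = 8.343 − (-1.036)·0.439 = 8.798.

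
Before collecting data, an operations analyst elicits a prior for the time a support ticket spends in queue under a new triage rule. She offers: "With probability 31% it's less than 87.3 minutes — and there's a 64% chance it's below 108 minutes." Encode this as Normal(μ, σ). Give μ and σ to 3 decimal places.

μ = 99.315, σ = 24.230

For Normal(μ,σ), the p-quantile is μ + z_p·σ. Here z_{0.31} = -0.4959, z_{0.64} = 0.3585.
So 87.3 = μ − 0.4959σ and 108 = μ + 0.3585σ.
Subtracting: σ = (108 − 87.3)/(0.3585 − (-0.4959)) = 24.230.
Then μ = 87.3 − (-0.4959)·24.230 = 99.315.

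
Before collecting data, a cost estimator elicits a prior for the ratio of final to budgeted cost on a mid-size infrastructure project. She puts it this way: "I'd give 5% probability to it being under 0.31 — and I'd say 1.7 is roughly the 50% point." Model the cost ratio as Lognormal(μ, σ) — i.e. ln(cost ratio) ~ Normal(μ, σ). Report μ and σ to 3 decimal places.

μ ≈ 0.531, σ ≈ 1.035

If T ~ Lognormal(μ,σ) then ln T ~ Normal(μ,σ), so the p-quantile of ln T is μ + z_p·σ.
ln(0.31) = -1.171 and ln(1.7) = 0.5306; z_{0.05} = -1.645, z_{0.5} = 0.
σ = (0.5306 − -1.171)/(0 − (-1.645)) = 1.035.
μ = -1.171 − (-1.645)·1.035 = 0.531.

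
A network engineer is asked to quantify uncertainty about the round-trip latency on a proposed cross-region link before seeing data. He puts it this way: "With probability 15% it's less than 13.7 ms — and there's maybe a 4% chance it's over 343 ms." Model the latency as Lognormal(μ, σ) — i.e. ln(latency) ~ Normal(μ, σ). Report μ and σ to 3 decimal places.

μ ≈ 3.815, σ ≈ 1.155

If T ~ Lognormal(μ,σ) then ln T ~ Normal(μ,σ), so the p-quantile of ln T is μ + z_p·σ.
ln(13.7) = 2.617 and ln(343) = 5.838; z_{0.15} = -1.036, z_{0.96} = 1.751.
σ = (5.838 − 2.617)/(1.751 − (-1.036)) = 1.155.
μ = 2.617 − (-1.036)·1.155 = 3.815.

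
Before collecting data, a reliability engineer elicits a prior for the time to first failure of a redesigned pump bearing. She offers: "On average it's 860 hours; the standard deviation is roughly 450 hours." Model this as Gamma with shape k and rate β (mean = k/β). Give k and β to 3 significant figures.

For Gamma(k, rate β): mean = k/β, variance = k/β², so CV = 1/√k.
CV = SD/mean = 450/860 = 0.5233, hence k = 1/CV² = 3.65.
Then β = k/mean = 3.65/860 = 0.00425.

k ≈ 3.65, β ≈ 0.00425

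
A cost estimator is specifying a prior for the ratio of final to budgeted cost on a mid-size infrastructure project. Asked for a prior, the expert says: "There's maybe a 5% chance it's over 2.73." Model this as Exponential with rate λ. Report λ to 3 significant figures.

λ ≈ 1.1

P(T > 2.73) = e^(−λ·2.73) = 0.05, so λ = −ln(0.05)/2.73 = 1.1.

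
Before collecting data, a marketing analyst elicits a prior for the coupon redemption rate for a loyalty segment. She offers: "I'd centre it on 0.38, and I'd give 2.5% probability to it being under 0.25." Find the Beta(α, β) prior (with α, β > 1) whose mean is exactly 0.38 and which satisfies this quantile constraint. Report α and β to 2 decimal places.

α ≈ 18.39, β ≈ 30.00

With mean 0.38 fixed, write α = 0.38s, β = 0.62s where s = α+β.
Need P(θ < 0.25) = 0.025 under Beta(0.38s, 0.62s). Normal approximation: (q−m)/√(m(1−m)/s) ≈ z_{0.025} = -1.96, so s ≈ 0.38·0.62·(-1.96)²/(0.25−0.38)² = 53.6.
At s = 53.6: P(θ<0.25) ≈ 0.019. Adjusting to match 0.025 gives s ≈ 48.39.
So α = 0.38·48.39 ≈ 18.39, β = 0.62·48.39 ≈ 30.00.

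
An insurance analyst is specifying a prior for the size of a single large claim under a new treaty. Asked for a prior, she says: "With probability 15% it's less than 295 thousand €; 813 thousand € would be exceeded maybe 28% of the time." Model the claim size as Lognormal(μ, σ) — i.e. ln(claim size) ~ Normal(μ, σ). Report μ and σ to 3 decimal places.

μ ≈ 6.336, σ ≈ 0.626

If T ~ Lognormal(μ,σ) then ln T ~ Normal(μ,σ), so the p-quantile of ln T is μ + z_p·σ.
ln(295) = 5.687 and ln(813) = 6.701; z_{0.15} = -1.036, z_{0.72} = 0.5828.
σ = (6.701 − 5.687)/(0.5828 − (-1.036)) = 0.626.
μ = 5.687 − (-1.036)·0.626 = 6.336.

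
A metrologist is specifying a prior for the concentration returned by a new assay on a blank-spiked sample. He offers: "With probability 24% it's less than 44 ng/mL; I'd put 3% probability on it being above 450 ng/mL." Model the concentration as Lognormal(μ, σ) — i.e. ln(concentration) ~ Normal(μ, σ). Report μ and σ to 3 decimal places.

μ ≈ 4.419, σ ≈ 0.899

If T ~ Lognormal(μ,σ) then ln T ~ Normal(μ,σ), so the p-quantile of ln T is μ + z_p·σ.
ln(44) = 3.784 and ln(450) = 6.109; z_{0.24} = -0.7063, z_{0.97} = 1.881.
σ = (6.109 − 3.784)/(1.881 − (-0.7063)) = 0.899.
μ = 3.784 − (-0.7063)·0.899 = 4.419.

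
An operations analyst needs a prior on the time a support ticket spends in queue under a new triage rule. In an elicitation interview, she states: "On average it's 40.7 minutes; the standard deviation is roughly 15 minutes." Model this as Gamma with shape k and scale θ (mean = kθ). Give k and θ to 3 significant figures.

For Gamma(k, scale θ): mean = kθ, variance = kθ², so CV = 1/√k.
CV = SD/mean = 15/40.7 = 0.3686, hence k = 1/CV² = 7.36.
Then θ = mean/k = 40.7/7.36 = 5.53.

k ≈ 7.36, θ ≈ 5.53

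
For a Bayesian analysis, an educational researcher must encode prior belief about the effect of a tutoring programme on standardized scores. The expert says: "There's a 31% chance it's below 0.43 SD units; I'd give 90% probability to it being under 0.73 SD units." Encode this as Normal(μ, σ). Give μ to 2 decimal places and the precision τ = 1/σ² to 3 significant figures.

μ = 0.51, τ = 35.1

The p-quantile of Normal(μ,σ) is μ + z_p·σ, with z_{0.31} = -0.4959 and z_{0.9} = 1.282.
Eliminate σ: μ = (z₂·x₁ − z₁·x₂)/(z₂ − z₁) = (1.282·0.43 − (-0.4959)·0.73)/1.777 = 0.51.
Then σ = (x₂ − x₁)/(z₂ − z₁) = (0.73 − 0.43)/1.777 = 0.17.
Precision τ = 1/σ² = 1/0.1688² = 35.1.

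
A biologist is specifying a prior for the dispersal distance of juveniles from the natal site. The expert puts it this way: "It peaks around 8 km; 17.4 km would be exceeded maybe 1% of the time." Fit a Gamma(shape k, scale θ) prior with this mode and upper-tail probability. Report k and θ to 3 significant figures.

Gamma(k,θ) with k>1 has mode (k−1)θ, so θ = 8/(k−1).
Need P(X < 17.4) = 0.99 with θ tied to k this way. Start at k = 2, θ = 8: P(X<17.4) ≈ 0.639.
Too low — raise k to concentrate. Iterating converges to k ≈ 9.
Then θ = 8/(9−1) ≈ 1.

k ≈ 9, θ ≈ 1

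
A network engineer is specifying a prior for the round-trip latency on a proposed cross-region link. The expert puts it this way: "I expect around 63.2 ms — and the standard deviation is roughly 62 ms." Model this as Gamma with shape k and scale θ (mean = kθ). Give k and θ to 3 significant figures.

For Gamma(k, scale θ): mean = kθ, variance = kθ², so CV = 1/√k.
CV = SD/mean = 62/63.2 = 0.981, hence k = 1/CV² = 1.04.
Then θ = mean/k = 63.2/1.04 = 60.8.

k ≈ 1.04, θ ≈ 60.8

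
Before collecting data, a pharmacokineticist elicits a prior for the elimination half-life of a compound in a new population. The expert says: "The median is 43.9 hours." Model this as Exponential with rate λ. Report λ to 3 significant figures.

Exponential median = ln 2 / λ, so λ = ln 2 / 43.9 = 0.0158.

λ ≈ 0.0158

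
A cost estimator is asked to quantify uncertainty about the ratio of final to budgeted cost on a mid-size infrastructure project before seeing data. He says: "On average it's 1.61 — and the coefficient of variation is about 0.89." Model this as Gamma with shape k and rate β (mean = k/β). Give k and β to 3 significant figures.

k ≈ 1.26, β ≈ 0.784

For Gamma(k, rate β): mean = k/β, variance = k/β², so CV = 1/√k.
CV = 0.89, hence k = 1/CV² = 1.26.
Then β = k/mean = 1.26/1.61 = 0.784.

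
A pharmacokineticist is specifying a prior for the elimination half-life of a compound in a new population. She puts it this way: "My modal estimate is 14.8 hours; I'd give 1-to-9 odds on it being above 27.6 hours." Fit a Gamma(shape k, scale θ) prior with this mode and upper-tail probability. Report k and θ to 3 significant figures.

Gamma(k,θ) with k>1 has mode (k−1)θ, so θ = 14.8/(k−1).
Need P(X < 27.6) = 0.9 with θ tied to k this way. Start at k = 2, θ = 14.8: P(X<27.6) ≈ 0.556.
Too low — raise k to concentrate. Iterating converges to k ≈ 5.92.
Then θ = 14.8/(5.92−1) ≈ 3.01.

k ≈ 5.92, θ ≈ 3.01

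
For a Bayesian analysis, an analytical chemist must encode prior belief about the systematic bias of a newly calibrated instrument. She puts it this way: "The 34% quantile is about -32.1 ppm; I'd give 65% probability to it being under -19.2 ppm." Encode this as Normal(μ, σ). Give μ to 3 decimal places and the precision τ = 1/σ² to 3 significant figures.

μ = -25.431, τ = 0.00382

The p-quantile of Normal(μ,σ) is μ + z_p·σ, with z_{0.34} = -0.4125 and z_{0.65} = 0.3853.
Eliminate σ: μ = (z₂·x₁ − z₁·x₂)/(z₂ − z₁) = (0.3853·-32.1 − (-0.4125)·-19.2)/0.7978 = -25.431.
Then σ = (x₂ − x₁)/(z₂ − z₁) = (-19.2 − -32.1)/0.7978 = 16.170.
Precision τ = 1/σ² = 1/16.17² = 0.00382.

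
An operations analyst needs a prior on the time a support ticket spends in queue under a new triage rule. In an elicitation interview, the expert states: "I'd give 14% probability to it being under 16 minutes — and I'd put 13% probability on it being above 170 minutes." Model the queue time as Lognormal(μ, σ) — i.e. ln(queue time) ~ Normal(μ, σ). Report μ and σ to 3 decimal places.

μ ≈ 3.930, σ ≈ 1.071

If T ~ Lognormal(μ,σ) then ln T ~ Normal(μ,σ), so the p-quantile of ln T is μ + z_p·σ.
ln(16) = 2.773 and ln(170) = 5.136; z_{0.14} = -1.08, z_{0.87} = 1.126.
σ = (5.136 − 2.773)/(1.126 − (-1.08)) = 1.071.
μ = 2.773 − (-1.08)·1.071 = 3.930.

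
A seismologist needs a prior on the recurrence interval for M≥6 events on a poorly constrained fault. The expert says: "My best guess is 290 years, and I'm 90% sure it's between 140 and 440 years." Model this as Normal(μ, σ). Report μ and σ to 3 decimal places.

μ = 290.000, σ = 91.194

A symmetric 90% interval runs μ ± z·σ with z = 1.645.
Half-width = 150, so σ = 150/1.645 = 91.194.
μ is the stated best guess, 290.000.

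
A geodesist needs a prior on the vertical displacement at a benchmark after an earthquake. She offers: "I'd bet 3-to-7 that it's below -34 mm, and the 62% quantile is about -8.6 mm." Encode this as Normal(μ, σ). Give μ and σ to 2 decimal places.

μ = -17.95, σ = 30.61

The p-quantile of Normal(μ,σ) is μ + z_p·σ, with z_{0.3} = -0.5244 and z_{0.62} = 0.3055.
Eliminate σ: μ = (z₂·x₁ − z₁·x₂)/(z₂ − z₁) = (0.3055·-34 − (-0.5244)·-8.6)/0.8299 = -17.95.
Then σ = (x₂ − x₁)/(z₂ − z₁) = (-8.6 − -34)/0.8299 = 30.61.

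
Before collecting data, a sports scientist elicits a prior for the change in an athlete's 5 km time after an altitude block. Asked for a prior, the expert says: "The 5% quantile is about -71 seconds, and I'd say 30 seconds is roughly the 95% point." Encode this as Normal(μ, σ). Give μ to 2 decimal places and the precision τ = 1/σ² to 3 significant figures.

μ = -20.50, τ = 0.00106

The p-quantile of Normal(μ,σ) is μ + z_p·σ, with z_{0.05} = -1.645 and z_{0.95} = 1.645.
Eliminate σ: μ = (z₂·x₁ − z₁·x₂)/(z₂ − z₁) = (1.645·-71 − (-1.645)·30)/3.29 = -20.50.
Then σ = (x₂ − x₁)/(z₂ − z₁) = (30 − -71)/3.29 = 30.70.
Precision τ = 1/σ² = 1/30.7² = 0.00106.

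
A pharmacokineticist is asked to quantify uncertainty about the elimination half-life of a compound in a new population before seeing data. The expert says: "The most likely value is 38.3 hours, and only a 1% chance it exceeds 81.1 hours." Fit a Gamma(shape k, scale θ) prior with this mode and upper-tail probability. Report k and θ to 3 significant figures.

k ≈ 9.63, θ ≈ 4.44

Gamma(k,θ) with k>1 has mode (k−1)θ, so θ = 38.3/(k−1).
Need P(X < 81.1) = 0.99 with θ tied to k this way. Start at k = 2, θ = 38.3: P(X<81.1) ≈ 0.625.
Too low — raise k to concentrate. Iterating converges to k ≈ 9.63.
Then θ = 38.3/(9.63−1) ≈ 4.44.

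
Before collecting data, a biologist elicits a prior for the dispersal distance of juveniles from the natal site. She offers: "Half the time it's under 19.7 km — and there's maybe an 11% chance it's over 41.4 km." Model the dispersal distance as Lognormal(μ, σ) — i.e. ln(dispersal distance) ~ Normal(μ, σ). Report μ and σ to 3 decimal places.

μ ≈ 2.981, σ ≈ 0.605

If T ~ Lognormal(μ,σ) then ln T ~ Normal(μ,σ), so the p-quantile of ln T is μ + z_p·σ.
ln(19.7) = 2.981 and ln(41.4) = 3.723; z_{0.5} = 0, z_{0.89} = 1.227.
σ = (3.723 − 2.981)/(1.227 − (0)) = 0.605.
μ = 2.981 − (0)·0.605 = 2.981.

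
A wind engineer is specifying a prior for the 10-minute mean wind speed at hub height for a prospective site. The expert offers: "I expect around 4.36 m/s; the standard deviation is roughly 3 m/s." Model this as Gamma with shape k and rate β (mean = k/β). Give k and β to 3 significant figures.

For Gamma(k, rate β): mean = k/β, variance = k/β², so CV = 1/√k.
CV = SD/mean = 3/4.36 = 0.6881, hence k = 1/CV² = 2.11.
Then β = k/mean = 2.11/4.36 = 0.484.

k ≈ 2.11, β ≈ 0.484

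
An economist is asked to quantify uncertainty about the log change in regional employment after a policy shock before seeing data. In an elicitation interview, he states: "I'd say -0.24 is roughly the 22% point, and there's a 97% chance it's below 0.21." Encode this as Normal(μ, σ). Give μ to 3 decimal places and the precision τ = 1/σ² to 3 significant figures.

For Normal(μ,σ), the p-quantile is μ + z_p·σ. Here z_{0.22} = -0.7722, z_{0.97} = 1.881.
So -0.24 = μ − 0.7722σ and 0.21 = μ + 1.881σ.
Subtracting: σ = (0.21 − -0.24)/(1.881 − (-0.7722)) = 0.170.
Then μ = -0.24 − (-0.7722)·0.170 = -0.109.
Precision τ = 1/σ² = 1/0.1696² = 34.8.

μ = -0.109, τ = 34.8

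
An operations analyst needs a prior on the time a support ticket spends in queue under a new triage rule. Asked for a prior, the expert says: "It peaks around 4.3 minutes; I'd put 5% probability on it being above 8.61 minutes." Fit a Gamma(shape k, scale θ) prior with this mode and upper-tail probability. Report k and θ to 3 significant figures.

Gamma(k,θ) with k>1 has mode (k−1)θ, so θ = 4.3/(k−1).
Need P(X < 8.61) = 0.95 with θ tied to k this way. Start at k = 2, θ = 4.3: P(X<8.61) ≈ 0.595.
Too low — raise k to concentrate. Iterating converges to k ≈ 6.75.
Then θ = 4.3/(6.75−1) ≈ 0.748.

k ≈ 6.75, θ ≈ 0.748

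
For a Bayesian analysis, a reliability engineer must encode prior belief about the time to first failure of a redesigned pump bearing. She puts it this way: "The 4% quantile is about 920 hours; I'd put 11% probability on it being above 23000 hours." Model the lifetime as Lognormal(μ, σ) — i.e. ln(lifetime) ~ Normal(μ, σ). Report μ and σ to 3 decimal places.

μ ≈ 8.717, σ ≈ 1.081

If T ~ Lognormal(μ,σ) then ln T ~ Normal(μ,σ), so the p-quantile of ln T is μ + z_p·σ.
ln(920) = 6.824 and ln(23000) = 10.04; z_{0.04} = -1.751, z_{0.89} = 1.227.
σ = (10.04 − 6.824)/(1.227 − (-1.751)) = 1.081.
μ = 6.824 − (-1.751)·1.081 = 8.717.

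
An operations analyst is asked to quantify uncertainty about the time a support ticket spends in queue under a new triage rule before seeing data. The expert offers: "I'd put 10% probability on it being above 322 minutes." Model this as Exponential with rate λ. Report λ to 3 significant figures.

λ ≈ 0.00715

P(T > 322.0) = e^(−λ·322.0) = 0.1, so λ = −ln(0.1)/322.0 = 0.00715.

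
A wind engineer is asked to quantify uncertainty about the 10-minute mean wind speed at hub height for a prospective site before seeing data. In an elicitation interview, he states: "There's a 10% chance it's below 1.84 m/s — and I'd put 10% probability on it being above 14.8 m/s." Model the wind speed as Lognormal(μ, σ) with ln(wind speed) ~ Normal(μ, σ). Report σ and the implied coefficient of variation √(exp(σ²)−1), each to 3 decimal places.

If T ~ Lognormal(μ,σ) then ln T ~ Normal(μ,σ), so the p-quantile of ln T is μ + z_p·σ.
ln(1.84) = 0.6098 and ln(14.8) = 2.695; z_{0.1} = -1.282, z_{0.9} = 1.282.
σ = (2.695 − 0.6098)/(1.282 − (-1.282)) = 0.813.
μ = 0.6098 − (-1.282)·0.813 = 1.652.
CV = √(exp(σ²)−1) = √(exp(0.6616)−1) = 0.968.

σ ≈ 0.813, CV ≈ 0.968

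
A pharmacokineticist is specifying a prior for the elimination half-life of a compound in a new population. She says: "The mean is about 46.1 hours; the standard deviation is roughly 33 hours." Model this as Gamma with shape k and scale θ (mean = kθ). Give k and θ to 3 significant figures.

k ≈ 1.95, θ ≈ 23.6

For Gamma(k, scale θ): mean = kθ, variance = kθ², so CV = 1/√k.
CV = SD/mean = 33/46.1 = 0.7158, hence k = 1/CV² = 1.95.
Then θ = mean/k = 46.1/1.95 = 23.6.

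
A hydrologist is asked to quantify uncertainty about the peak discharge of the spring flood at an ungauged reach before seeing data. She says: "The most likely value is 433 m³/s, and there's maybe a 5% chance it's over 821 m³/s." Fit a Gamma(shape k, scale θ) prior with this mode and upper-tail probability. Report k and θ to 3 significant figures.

k ≈ 7.79, θ ≈ 63.7

Gamma(k,θ) with k>1 has mode (k−1)θ, so θ = 433/(k−1).
Need P(X < 821) = 0.95 with θ tied to k this way. Start at k = 2, θ = 433: P(X<821) ≈ 0.565.
Too low — raise k to concentrate. Iterating converges to k ≈ 7.79.
Then θ = 433/(7.79−1) ≈ 63.7.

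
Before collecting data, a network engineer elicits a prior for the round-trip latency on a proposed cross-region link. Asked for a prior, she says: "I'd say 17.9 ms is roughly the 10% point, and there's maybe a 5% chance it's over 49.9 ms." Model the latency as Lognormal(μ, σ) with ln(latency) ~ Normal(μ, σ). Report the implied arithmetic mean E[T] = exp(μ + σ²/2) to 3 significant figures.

E[T] ≈ 29.8 ms

If T ~ Lognormal(μ,σ) then ln T ~ Normal(μ,σ), so the p-quantile of ln T is μ + z_p·σ.
ln(17.9) = 2.885 and ln(49.9) = 3.91; z_{0.1} = -1.282, z_{0.95} = 1.645.
σ = (3.91 − 2.885)/(1.645 − (-1.282)) = 0.350.
μ = 2.885 − (-1.282)·0.350 = 3.334.
E[T] = exp(μ + σ²/2) = exp(3.334 + 0.0614) = 29.8 ms.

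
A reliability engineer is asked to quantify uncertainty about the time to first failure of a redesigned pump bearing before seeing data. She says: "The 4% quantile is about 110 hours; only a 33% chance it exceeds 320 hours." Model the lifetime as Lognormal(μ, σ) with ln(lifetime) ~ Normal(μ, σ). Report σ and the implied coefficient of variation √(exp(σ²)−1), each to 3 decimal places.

σ ≈ 0.487, CV ≈ 0.518

If T ~ Lognormal(μ,σ) then ln T ~ Normal(μ,σ), so the p-quantile of ln T is μ + z_p·σ.
ln(110) = 4.7 and ln(320) = 5.768; z_{0.04} = -1.751, z_{0.67} = 0.4399.
σ = (5.768 − 4.7)/(0.4399 − (-1.751)) = 0.487.
μ = 4.7 − (-1.751)·0.487 = 5.554.
CV = √(exp(σ²)−1) = √(exp(0.2376)−1) = 0.518.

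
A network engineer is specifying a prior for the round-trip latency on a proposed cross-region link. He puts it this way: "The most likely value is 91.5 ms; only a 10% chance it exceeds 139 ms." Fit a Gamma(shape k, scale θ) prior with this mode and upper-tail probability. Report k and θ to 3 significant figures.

k ≈ 11.7, θ ≈ 8.58

Gamma(k,θ) with k>1 has mode (k−1)θ, so θ = 91.5/(k−1).
Need P(X < 139) = 0.9 with θ tied to k this way. Start at k = 2, θ = 91.5: P(X<139) ≈ 0.449.
Too low — raise k to concentrate. Iterating converges to k ≈ 11.7.
Then θ = 91.5/(11.7−1) ≈ 8.58.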